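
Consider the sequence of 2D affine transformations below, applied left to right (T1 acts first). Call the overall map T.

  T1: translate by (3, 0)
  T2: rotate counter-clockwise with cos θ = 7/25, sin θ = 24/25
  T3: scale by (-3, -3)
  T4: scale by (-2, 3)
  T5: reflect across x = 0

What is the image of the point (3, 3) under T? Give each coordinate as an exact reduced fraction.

T1 translate by (3, 0): (3, 3) → (6, 3)
T2 rotate counter-clockwise with cos θ = 7/25, sin θ = 24/25: (6, 3) → (-6/5, 33/5)
T3 scale by (-3, -3): (-6/5, 33/5) → (18/5, -99/5)
T4 scale by (-2, 3): (18/5, -99/5) → (-36/5, -297/5)
T5 reflect across x = 0: (-36/5, -297/5) → (36/5, -297/5)

T(p) = (36/5, -297/5)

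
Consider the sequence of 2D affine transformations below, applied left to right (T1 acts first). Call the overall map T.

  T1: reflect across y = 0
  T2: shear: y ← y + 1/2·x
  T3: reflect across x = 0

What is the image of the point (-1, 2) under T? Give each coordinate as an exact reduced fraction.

T1 reflect across y = 0: (-1, 2) → (-1, -2)
T2 shear: y ← y + 1/2·x: (-1, -2) → (-1, -5/2)
T3 reflect across x = 0: (-1, -5/2) → (1, -5/2)

T(p) = (1, -5/2)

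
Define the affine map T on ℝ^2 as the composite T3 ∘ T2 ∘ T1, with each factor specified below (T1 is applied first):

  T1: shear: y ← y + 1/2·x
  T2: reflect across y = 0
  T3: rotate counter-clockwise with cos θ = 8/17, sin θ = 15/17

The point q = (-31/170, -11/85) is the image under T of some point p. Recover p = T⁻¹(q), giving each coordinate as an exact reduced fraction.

T1 = [1 0 0; 1/2 1 0; 0 0 1]
T2·T1 = [1 0 0; -1/2 -1 0; 0 0 1]
T3·…·T1 = [31/34 15/17 0; 11/17 -8/17 0; 0 0 1]
det M = -1; M⁻¹ = [8/17 15/17 0; 11/17 -31/34 0; 0 0 1]
M⁻¹ · (-31/170, -11/85)ᵀ = (-1/5, 0)ᵀ

p = (-1/5, 0)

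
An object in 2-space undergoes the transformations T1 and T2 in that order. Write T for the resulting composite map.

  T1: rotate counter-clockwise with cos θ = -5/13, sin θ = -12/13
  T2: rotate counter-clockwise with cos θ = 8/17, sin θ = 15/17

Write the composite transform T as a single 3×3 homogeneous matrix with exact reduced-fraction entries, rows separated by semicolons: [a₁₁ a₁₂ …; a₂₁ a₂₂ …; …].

T = [140/221 171/221 0; -171/221 140/221 0; 0 0 1]

T1 = [-5/13 12/13 0; -12/13 -5/13 0; 0 0 1]
T2·T1 = [140/221 171/221 0; -171/221 140/221 0; 0 0 1]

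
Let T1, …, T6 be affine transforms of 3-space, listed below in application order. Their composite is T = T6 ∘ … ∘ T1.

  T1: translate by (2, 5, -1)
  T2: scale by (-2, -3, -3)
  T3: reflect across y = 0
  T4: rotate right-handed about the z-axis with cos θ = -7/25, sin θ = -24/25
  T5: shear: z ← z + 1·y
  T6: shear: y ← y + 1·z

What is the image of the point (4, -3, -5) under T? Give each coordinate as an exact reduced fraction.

T1 translate by (2, 5, -1): (4, -3, -5) → (6, 2, -6)
T2 scale by (-2, -3, -3): (6, 2, -6) → (-12, -6, 18)
T3 reflect across y = 0: (-12, -6, 18) → (-12, 6, 18)
T4 rotate right-handed about the z-axis with cos θ = -7/25, sin θ = -24/25: (-12, 6, 18) → (228/25, 246/25, 18)
T5 shear: z ← z + 1·y: (228/25, 246/25, 18) → (228/25, 246/25, 696/25)
T6 shear: y ← y + 1·z: (228/25, 246/25, 696/25) → (228/25, 942/25, 696/25)

T(p) = (228/25, 942/25, 696/25)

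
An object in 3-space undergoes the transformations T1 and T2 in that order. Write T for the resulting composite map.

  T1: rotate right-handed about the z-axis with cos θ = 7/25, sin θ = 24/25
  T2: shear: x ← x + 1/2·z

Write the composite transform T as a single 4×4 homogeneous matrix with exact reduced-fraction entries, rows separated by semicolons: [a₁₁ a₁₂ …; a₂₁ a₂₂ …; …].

T = [7/25 -24/25 1/2 0; 24/25 7/25 0 0; 0 0 1 0; 0 0 0 1]

T1 = [7/25 -24/25 0 0; 24/25 7/25 0 0; 0 0 1 0; 0 0 0 1]
T2·T1 = [7/25 -24/25 1/2 0; 24/25 7/25 0 0; 0 0 1 0; 0 0 0 1]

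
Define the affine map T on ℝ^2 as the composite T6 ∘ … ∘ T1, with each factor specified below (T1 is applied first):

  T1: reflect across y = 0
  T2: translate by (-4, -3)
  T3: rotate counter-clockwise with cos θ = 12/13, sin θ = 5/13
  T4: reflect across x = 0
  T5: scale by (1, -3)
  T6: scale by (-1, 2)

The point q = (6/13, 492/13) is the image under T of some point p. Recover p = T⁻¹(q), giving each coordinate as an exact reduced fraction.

T1 = [1 0 0; 0 -1 0; 0 0 1]
T2·T1 = [1 0 -4; 0 -1 -3; 0 0 1]
T3·…·T1 = [12/13 5/13 -33/13; 5/13 -12/13 -56/13; 0 0 1]
T4·…·T1 = [-12/13 -5/13 33/13; 5/13 -12/13 -56/13; 0 0 1]
T5·…·T1 = [-12/13 -5/13 33/13; -15/13 36/13 168/13; 0 0 1]
T6·…·T1 = [12/13 5/13 -33/13; -30/13 72/13 336/13; 0 0 1]
det M = 6; M⁻¹ = [12/13 -5/78 4; 5/13 2/13 -3; 0 0 1]
M⁻¹ · (6/13, 492/13)ᵀ = (2, 3)ᵀ

p = (2, 3)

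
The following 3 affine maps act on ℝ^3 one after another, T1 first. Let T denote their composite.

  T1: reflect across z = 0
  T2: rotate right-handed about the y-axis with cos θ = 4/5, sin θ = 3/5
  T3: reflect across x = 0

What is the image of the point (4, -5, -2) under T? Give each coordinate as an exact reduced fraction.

T(p) = (-22/5, -5, -4/5)

T1 reflect across z = 0: (4, -5, -2) → (4, -5, 2)
T2 rotate right-handed about the y-axis with cos θ = 4/5, sin θ = 3/5: (4, -5, 2) → (22/5, -5, -4/5)
T3 reflect across x = 0: (22/5, -5, -4/5) → (-22/5, -5, -4/5)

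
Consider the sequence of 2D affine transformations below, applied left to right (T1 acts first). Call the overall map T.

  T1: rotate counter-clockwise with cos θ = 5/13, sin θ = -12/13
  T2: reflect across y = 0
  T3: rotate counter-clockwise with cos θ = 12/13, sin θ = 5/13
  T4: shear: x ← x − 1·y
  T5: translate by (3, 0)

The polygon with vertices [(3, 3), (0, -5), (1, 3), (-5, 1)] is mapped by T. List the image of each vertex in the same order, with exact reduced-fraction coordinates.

image vertices: (3, 3), (-2, 0), (5, 1), (9, -5)

T1 rotate counter-clockwise with cos θ = 5/13, sin θ = -12/13: (3, 3) → (51/13, -21/13); (0, -5) → (-60/13, -25/13); (1, 3) → (41/13, 3/13); (-5, 1) → (-1, 5)
T2 reflect across y = 0: (51/13, -21/13) → (51/13, 21/13); (-60/13, -25/13) → (-60/13, 25/13); (41/13, 3/13) → (41/13, -3/13); (-1, 5) → (-1, -5)
T3 rotate counter-clockwise with cos θ = 12/13, sin θ = 5/13: (51/13, 21/13) → (3, 3); (-60/13, 25/13) → (-5, 0); (41/13, -3/13) → (3, 1); (-1, -5) → (1, -5)
T4 shear: x ← x − 1·y: (3, 3) → (0, 3); (-5, 0) → (-5, 0); (3, 1) → (2, 1); (1, -5) → (6, -5)
T5 translate by (3, 0): (0, 3) → (3, 3); (-5, 0) → (-2, 0); (2, 1) → (5, 1); (6, -5) → (9, -5)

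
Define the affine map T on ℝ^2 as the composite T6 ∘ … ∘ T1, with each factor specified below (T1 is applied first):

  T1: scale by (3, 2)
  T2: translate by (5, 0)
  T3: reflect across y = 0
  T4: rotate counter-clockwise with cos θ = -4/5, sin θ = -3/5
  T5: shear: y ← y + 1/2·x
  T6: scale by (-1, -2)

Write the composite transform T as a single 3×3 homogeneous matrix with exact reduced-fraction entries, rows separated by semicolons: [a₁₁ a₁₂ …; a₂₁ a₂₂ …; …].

T = [12/5 6/5 4; 6 -2 10; 0 0 1]

T1 = [3 0 0; 0 2 0; 0 0 1]
T2·T1 = [3 0 5; 0 2 0; 0 0 1]
T3·…·T1 = [3 0 5; 0 -2 0; 0 0 1]
T4·…·T1 = [-12/5 -6/5 -4; -9/5 8/5 -3; 0 0 1]
T5·…·T1 = [-12/5 -6/5 -4; -3 1 -5; 0 0 1]
T6·…·T1 = [12/5 6/5 4; 6 -2 10; 0 0 1]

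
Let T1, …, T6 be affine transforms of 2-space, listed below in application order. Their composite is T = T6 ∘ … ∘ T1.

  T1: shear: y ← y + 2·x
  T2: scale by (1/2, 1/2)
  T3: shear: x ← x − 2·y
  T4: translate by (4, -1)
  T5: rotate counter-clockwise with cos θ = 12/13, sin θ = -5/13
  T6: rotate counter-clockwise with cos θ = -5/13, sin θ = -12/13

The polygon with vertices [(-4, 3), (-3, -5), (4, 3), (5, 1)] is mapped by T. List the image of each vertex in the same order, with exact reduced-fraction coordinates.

T1 shear: y ← y + 2·x: (-4, 3) → (-4, -5); (-3, -5) → (-3, -11); (4, 3) → (4, 11); (5, 1) → (5, 11)
T2 scale by (1/2, 1/2): (-4, -5) → (-2, -5/2); (-3, -11) → (-3/2, -11/2); (4, 11) → (2, 11/2); (5, 11) → (5/2, 11/2)
T3 shear: x ← x − 2·y: (-2, -5/2) → (3, -5/2); (-3/2, -11/2) → (19/2, -11/2); (2, 11/2) → (-9, 11/2); (5/2, 11/2) → (-17/2, 11/2)
T4 translate by (4, -1): (3, -5/2) → (7, -7/2); (19/2, -11/2) → (27/2, -13/2); (-9, 11/2) → (-5, 9/2); (-17/2, 11/2) → (-9/2, 9/2)
T5 rotate counter-clockwise with cos θ = 12/13, sin θ = -5/13: (7, -7/2) → (133/26, -77/13); (27/2, -13/2) → (259/26, -291/26); (-5, 9/2) → (-75/26, 79/13); (-9/2, 9/2) → (-63/26, 153/26)
T6 rotate counter-clockwise with cos θ = -5/13, sin θ = -12/13: (133/26, -77/13) → (-2513/338, -413/169); (259/26, -291/26) → (-4787/338, -1653/338); (-75/26, 79/13) → (2271/338, 55/169); (-63/26, 153/26) → (2151/338, -9/338)

image vertices: (-2513/338, -413/169), (-4787/338, -1653/338), (2271/338, 55/169), (2151/338, -9/338)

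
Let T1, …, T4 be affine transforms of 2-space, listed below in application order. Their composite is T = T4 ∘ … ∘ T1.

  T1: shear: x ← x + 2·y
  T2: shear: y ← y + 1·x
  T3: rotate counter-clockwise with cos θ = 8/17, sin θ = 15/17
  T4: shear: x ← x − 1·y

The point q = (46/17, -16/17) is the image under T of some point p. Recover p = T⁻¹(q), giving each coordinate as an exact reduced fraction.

p = (4, -2)

T1 = [1 2 0; 0 1 0; 0 0 1]
T2·T1 = [1 2 0; 1 3 0; 0 0 1]
T3·…·T1 = [-7/17 -29/17 0; 23/17 54/17 0; 0 0 1]
T4·…·T1 = [-30/17 -83/17 0; 23/17 54/17 0; 0 0 1]
det M = 1; M⁻¹ = [54/17 83/17 0; -23/17 -30/17 0; 0 0 1]
M⁻¹ · (46/17, -16/17)ᵀ = (4, -2)ᵀ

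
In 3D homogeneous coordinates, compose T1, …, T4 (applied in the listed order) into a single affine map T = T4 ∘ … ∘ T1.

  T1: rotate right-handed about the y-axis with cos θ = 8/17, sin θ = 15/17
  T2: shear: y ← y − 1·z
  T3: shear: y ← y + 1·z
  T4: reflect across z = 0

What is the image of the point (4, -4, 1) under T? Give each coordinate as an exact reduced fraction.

T(p) = (47/17, -4, 52/17)

T1 rotate right-handed about the y-axis with cos θ = 8/17, sin θ = 15/17: (4, -4, 1) → (47/17, -4, -52/17)
T2 shear: y ← y − 1·z: (47/17, -4, -52/17) → (47/17, -16/17, -52/17)
T3 shear: y ← y + 1·z: (47/17, -16/17, -52/17) → (47/17, -4, -52/17)
T4 reflect across z = 0: (47/17, -4, -52/17) → (47/17, -4, 52/17)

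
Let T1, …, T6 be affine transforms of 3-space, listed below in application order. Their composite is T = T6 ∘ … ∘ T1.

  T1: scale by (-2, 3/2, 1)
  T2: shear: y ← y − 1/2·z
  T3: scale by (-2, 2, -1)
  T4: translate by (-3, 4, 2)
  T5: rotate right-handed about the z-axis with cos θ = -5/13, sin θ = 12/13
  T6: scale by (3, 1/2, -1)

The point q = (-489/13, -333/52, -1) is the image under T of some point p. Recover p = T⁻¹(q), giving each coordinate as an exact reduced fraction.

p = (-1, 9/2, 1)

T1 = [-2 0 0 0; 0 3/2 0 0; 0 0 1 0; 0 0 0 1]
T2·T1 = [-2 0 0 0; 0 3/2 -1/2 0; 0 0 1 0; 0 0 0 1]
T3·…·T1 = [4 0 0 0; 0 3 -1 0; 0 0 -1 0; 0 0 0 1]
T4·…·T1 = [4 0 0 -3; 0 3 -1 4; 0 0 -1 2; 0 0 0 1]
T5·…·T1 = [-20/13 -36/13 12/13 -33/13; 48/13 -15/13 5/13 -56/13; 0 0 -1 2; 0 0 0 1]
T6·…·T1 = [-60/13 -108/13 36/13 -99/13; 24/13 -15/26 5/26 -28/13; 0 0 1 -2; 0 0 0 1]
det M = 18; M⁻¹ = [-5/156 6/13 0 3/4; -4/39 -10/39 1/3 -2/3; 0 0 1 2; 0 0 0 1]
M⁻¹ · (-489/13, -333/52, -1)ᵀ = (-1, 9/2, 1)ᵀ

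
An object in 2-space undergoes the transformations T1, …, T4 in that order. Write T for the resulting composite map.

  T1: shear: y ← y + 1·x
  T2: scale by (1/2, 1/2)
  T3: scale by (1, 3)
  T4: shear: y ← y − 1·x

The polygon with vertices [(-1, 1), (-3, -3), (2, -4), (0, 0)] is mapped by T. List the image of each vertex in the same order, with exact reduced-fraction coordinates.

T1 shear: y ← y + 1·x: (-1, 1) → (-1, 0); (-3, -3) → (-3, -6); (2, -4) → (2, -2); (0, 0) → (0, 0)
T2 scale by (1/2, 1/2): (-1, 0) → (-1/2, 0); (-3, -6) → (-3/2, -3); (2, -2) → (1, -1); (0, 0) → (0, 0)
T3 scale by (1, 3): (-1/2, 0) → (-1/2, 0); (-3/2, -3) → (-3/2, -9); (1, -1) → (1, -3); (0, 0) → (0, 0)
T4 shear: y ← y − 1·x: (-1/2, 0) → (-1/2, 1/2); (-3/2, -9) → (-3/2, -15/2); (1, -3) → (1, -4); (0, 0) → (0, 0)

image vertices: (-1/2, 1/2), (-3/2, -15/2), (1, -4), (0, 0)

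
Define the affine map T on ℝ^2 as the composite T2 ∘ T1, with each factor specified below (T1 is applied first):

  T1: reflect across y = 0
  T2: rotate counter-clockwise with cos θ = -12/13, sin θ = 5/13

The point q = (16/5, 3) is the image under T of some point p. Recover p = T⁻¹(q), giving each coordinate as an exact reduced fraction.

T1 = [1 0 0; 0 -1 0; 0 0 1]
T2·T1 = [-12/13 5/13 0; 5/13 12/13 0; 0 0 1]
det M = -1; M⁻¹ = [-12/13 5/13 0; 5/13 12/13 0; 0 0 1]
M⁻¹ · (16/5, 3)ᵀ = (-9/5, 4)ᵀ

p = (-9/5, 4)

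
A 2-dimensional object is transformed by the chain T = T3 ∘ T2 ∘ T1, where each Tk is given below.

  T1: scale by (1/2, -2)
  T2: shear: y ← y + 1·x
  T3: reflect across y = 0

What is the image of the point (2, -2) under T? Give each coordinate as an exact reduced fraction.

T(p) = (1, -5)

T1 scale by (1/2, -2): (2, -2) → (1, 4)
T2 shear: y ← y + 1·x: (1, 4) → (1, 5)
T3 reflect across y = 0: (1, 5) → (1, -5)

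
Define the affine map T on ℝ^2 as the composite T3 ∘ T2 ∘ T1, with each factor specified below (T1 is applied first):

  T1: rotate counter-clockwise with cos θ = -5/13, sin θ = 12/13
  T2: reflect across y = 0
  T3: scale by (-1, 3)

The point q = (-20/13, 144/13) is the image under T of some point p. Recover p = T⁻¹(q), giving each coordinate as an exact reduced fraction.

T1 = [-5/13 -12/13 0; 12/13 -5/13 0; 0 0 1]
T2·T1 = [-5/13 -12/13 0; -12/13 5/13 0; 0 0 1]
T3·…·T1 = [5/13 12/13 0; -36/13 15/13 0; 0 0 1]
det M = 3; M⁻¹ = [5/13 -4/13 0; 12/13 5/39 0; 0 0 1]
M⁻¹ · (-20/13, 144/13)ᵀ = (-4, 0)ᵀ

p = (-4, 0)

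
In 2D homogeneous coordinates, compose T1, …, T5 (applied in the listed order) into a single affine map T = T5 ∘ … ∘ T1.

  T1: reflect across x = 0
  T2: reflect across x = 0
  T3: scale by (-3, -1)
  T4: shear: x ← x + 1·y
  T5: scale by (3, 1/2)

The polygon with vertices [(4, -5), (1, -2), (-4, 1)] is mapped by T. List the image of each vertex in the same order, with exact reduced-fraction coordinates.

image vertices: (-21, 5/2), (-3, 1), (33, -1/2)

T1 reflect across x = 0: (4, -5) → (-4, -5); (1, -2) → (-1, -2); (-4, 1) → (4, 1)
T2 reflect across x = 0: (-4, -5) → (4, -5); (-1, -2) → (1, -2); (4, 1) → (-4, 1)
T3 scale by (-3, -1): (4, -5) → (-12, 5); (1, -2) → (-3, 2); (-4, 1) → (12, -1)
T4 shear: x ← x + 1·y: (-12, 5) → (-7, 5); (-3, 2) → (-1, 2); (12, -1) → (11, -1)
T5 scale by (3, 1/2): (-7, 5) → (-21, 5/2); (-1, 2) → (-3, 1); (11, -1) → (33, -1/2)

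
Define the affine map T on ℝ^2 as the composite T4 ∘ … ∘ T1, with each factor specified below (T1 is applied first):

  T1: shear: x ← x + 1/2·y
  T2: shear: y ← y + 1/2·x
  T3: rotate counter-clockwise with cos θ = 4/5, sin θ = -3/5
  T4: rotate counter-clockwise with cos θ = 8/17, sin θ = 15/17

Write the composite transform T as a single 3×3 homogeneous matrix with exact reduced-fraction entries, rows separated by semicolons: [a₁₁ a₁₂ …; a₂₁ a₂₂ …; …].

T = [59/85 -13/170 0; 149/170 457/340 0; 0 0 1]

T1 = [1 1/2 0; 0 1 0; 0 0 1]
T2·T1 = [1 1/2 0; 1/2 5/4 0; 0 0 1]
T3·…·T1 = [11/10 23/20 0; -1/5 7/10 0; 0 0 1]
T4·…·T1 = [59/85 -13/170 0; 149/170 457/340 0; 0 0 1]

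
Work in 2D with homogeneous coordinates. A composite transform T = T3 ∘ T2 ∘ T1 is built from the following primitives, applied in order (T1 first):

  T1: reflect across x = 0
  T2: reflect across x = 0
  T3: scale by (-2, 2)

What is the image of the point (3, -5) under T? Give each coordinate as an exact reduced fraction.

T(p) = (-6, -10)

T1 reflect across x = 0: (3, -5) → (-3, -5)
T2 reflect across x = 0: (-3, -5) → (3, -5)
T3 scale by (-2, 2): (3, -5) → (-6, -10)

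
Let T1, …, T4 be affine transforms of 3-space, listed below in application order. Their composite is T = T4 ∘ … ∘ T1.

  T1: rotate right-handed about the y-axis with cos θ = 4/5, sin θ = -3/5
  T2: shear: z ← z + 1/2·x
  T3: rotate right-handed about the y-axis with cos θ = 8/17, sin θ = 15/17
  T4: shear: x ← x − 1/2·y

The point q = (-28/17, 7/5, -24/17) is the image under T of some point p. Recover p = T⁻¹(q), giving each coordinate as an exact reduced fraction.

p = (-1/2, 7/5, -2)

T1 = [4/5 0 -3/5 0; 0 1 0 0; 3/5 0 4/5 0; 0 0 0 1]
T2·T1 = [4/5 0 -3/5 0; 0 1 0 0; 1 0 1/2 0; 0 0 0 1]
T3·…·T1 = [107/85 0 27/170 0; 0 1 0 0; -4/17 0 13/17 0; 0 0 0 1]
T4·…·T1 = [107/85 -1/2 27/170 0; 0 1 0 0; -4/17 0 13/17 0; 0 0 0 1]
det M = 1; M⁻¹ = [13/17 13/34 -27/170 0; 0 1 0 0; 4/17 2/17 107/85 0; 0 0 0 1]
M⁻¹ · (-28/17, 7/5, -24/17)ᵀ = (-1/2, 7/5, -2)ᵀ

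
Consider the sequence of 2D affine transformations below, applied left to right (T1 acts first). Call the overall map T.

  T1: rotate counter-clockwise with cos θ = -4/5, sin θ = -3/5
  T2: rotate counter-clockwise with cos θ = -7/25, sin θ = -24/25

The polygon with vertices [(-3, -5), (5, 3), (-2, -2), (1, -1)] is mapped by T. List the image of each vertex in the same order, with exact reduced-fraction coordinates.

image vertices: (717/125, -131/125), (-571/125, 453/125), (322/125, -146/125), (73/125, 161/125)

T1 rotate counter-clockwise with cos θ = -4/5, sin θ = -3/5: (-3, -5) → (-3/5, 29/5); (5, 3) → (-11/5, -27/5); (-2, -2) → (2/5, 14/5); (1, -1) → (-7/5, 1/5)
T2 rotate counter-clockwise with cos θ = -7/25, sin θ = -24/25: (-3/5, 29/5) → (717/125, -131/125); (-11/5, -27/5) → (-571/125, 453/125); (2/5, 14/5) → (322/125, -146/125); (-7/5, 1/5) → (73/125, 161/125)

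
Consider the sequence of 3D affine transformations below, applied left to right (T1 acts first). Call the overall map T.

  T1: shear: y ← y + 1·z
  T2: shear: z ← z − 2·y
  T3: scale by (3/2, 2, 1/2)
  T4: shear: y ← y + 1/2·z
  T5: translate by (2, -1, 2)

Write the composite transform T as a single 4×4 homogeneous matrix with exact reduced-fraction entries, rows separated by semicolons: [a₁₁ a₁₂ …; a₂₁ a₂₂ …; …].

T1 = [1 0 0 0; 0 1 1 0; 0 0 1 0; 0 0 0 1]
T2·T1 = [1 0 0 0; 0 1 1 0; 0 -2 -1 0; 0 0 0 1]
T3·…·T1 = [3/2 0 0 0; 0 2 2 0; 0 -1 -1/2 0; 0 0 0 1]
T4·…·T1 = [3/2 0 0 0; 0 3/2 7/4 0; 0 -1 -1/2 0; 0 0 0 1]
T5·…·T1 = [3/2 0 0 2; 0 3/2 7/4 -1; 0 -1 -1/2 2; 0 0 0 1]

T = [3/2 0 0 2; 0 3/2 7/4 -1; 0 -1 -1/2 2; 0 0 0 1]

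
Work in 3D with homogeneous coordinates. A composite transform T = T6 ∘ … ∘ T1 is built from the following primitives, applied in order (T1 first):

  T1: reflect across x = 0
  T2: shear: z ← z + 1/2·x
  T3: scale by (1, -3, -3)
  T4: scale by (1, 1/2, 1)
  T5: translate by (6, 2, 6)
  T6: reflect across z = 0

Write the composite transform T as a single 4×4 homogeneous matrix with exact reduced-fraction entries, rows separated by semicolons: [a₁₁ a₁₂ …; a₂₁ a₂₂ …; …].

T = [-1 0 0 6; 0 -3/2 0 2; -3/2 0 3 -6; 0 0 0 1]

T1 = [-1 0 0 0; 0 1 0 0; 0 0 1 0; 0 0 0 1]
T2·T1 = [-1 0 0 0; 0 1 0 0; -1/2 0 1 0; 0 0 0 1]
T3·…·T1 = [-1 0 0 0; 0 -3 0 0; 3/2 0 -3 0; 0 0 0 1]
T4·…·T1 = [-1 0 0 0; 0 -3/2 0 0; 3/2 0 -3 0; 0 0 0 1]
T5·…·T1 = [-1 0 0 6; 0 -3/2 0 2; 3/2 0 -3 6; 0 0 0 1]
T6·…·T1 = [-1 0 0 6; 0 -3/2 0 2; -3/2 0 3 -6; 0 0 0 1]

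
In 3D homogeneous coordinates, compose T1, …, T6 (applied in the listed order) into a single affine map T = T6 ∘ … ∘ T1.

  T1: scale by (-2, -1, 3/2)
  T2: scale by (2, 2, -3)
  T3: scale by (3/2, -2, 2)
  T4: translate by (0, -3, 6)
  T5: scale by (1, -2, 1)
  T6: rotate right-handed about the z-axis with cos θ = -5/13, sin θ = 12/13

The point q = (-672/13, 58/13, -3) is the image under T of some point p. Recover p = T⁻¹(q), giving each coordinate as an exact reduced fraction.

p = (-4, -5, 1)

T1 = [-2 0 0 0; 0 -1 0 0; 0 0 3/2 0; 0 0 0 1]
T2·T1 = [-4 0 0 0; 0 -2 0 0; 0 0 -9/2 0; 0 0 0 1]
T3·…·T1 = [-6 0 0 0; 0 4 0 0; 0 0 -9 0; 0 0 0 1]
T4·…·T1 = [-6 0 0 0; 0 4 0 -3; 0 0 -9 6; 0 0 0 1]
T5·…·T1 = [-6 0 0 0; 0 -8 0 6; 0 0 -9 6; 0 0 0 1]
T6·…·T1 = [30/13 96/13 0 -72/13; -72/13 40/13 0 -30/13; 0 0 -9 6; 0 0 0 1]
det M = -432; M⁻¹ = [5/78 -2/13 0 0; 3/26 5/104 0 3/4; 0 0 -1/9 2/3; 0 0 0 1]
M⁻¹ · (-672/13, 58/13, -3)ᵀ = (-4, -5, 1)ᵀ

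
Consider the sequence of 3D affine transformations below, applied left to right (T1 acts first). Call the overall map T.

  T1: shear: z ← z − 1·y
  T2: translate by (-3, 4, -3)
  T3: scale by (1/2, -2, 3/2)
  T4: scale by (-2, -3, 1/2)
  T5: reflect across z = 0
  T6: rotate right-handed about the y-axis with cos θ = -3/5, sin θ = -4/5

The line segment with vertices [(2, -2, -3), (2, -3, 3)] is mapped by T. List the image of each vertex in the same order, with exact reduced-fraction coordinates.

T1 shear: z ← z − 1·y: (2, -2, -3) → (2, -2, -1); (2, -3, 3) → (2, -3, 6)
T2 translate by (-3, 4, -3): (2, -2, -1) → (-1, 2, -4); (2, -3, 6) → (-1, 1, 3)
T3 scale by (1/2, -2, 3/2): (-1, 2, -4) → (-1/2, -4, -6); (-1, 1, 3) → (-1/2, -2, 9/2)
T4 scale by (-2, -3, 1/2): (-1/2, -4, -6) → (1, 12, -3); (-1/2, -2, 9/2) → (1, 6, 9/4)
T5 reflect across z = 0: (1, 12, -3) → (1, 12, 3); (1, 6, 9/4) → (1, 6, -9/4)
T6 rotate right-handed about the y-axis with cos θ = -3/5, sin θ = -4/5: (1, 12, 3) → (-3, 12, -1); (1, 6, -9/4) → (6/5, 6, 43/20)

image vertices: (-3, 12, -1), (6/5, 6, 43/20)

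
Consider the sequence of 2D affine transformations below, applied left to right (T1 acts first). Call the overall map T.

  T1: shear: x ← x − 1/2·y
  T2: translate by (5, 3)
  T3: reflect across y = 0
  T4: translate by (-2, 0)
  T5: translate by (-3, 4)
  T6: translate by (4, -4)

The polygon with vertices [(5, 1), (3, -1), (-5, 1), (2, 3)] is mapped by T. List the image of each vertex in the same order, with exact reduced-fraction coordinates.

image vertices: (17/2, -4), (15/2, -2), (-3/2, -4), (9/2, -6)

T1 shear: x ← x − 1/2·y: (5, 1) → (9/2, 1); (3, -1) → (7/2, -1); (-5, 1) → (-11/2, 1); (2, 3) → (1/2, 3)
T2 translate by (5, 3): (9/2, 1) → (19/2, 4); (7/2, -1) → (17/2, 2); (-11/2, 1) → (-1/2, 4); (1/2, 3) → (11/2, 6)
T3 reflect across y = 0: (19/2, 4) → (19/2, -4); (17/2, 2) → (17/2, -2); (-1/2, 4) → (-1/2, -4); (11/2, 6) → (11/2, -6)
T4 translate by (-2, 0): (19/2, -4) → (15/2, -4); (17/2, -2) → (13/2, -2); (-1/2, -4) → (-5/2, -4); (11/2, -6) → (7/2, -6)
T5 translate by (-3, 4): (15/2, -4) → (9/2, 0); (13/2, -2) → (7/2, 2); (-5/2, -4) → (-11/2, 0); (7/2, -6) → (1/2, -2)
T6 translate by (4, -4): (9/2, 0) → (17/2, -4); (7/2, 2) → (15/2, -2); (-11/2, 0) → (-3/2, -4); (1/2, -2) → (9/2, -6)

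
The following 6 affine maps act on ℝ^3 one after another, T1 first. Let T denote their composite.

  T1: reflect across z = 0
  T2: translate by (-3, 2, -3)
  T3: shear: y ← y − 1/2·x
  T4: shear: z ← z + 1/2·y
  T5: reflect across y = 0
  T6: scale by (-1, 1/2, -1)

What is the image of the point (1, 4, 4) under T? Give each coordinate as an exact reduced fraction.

T(p) = (2, -7/2, 7/2)

T1 reflect across z = 0: (1, 4, 4) → (1, 4, -4)
T2 translate by (-3, 2, -3): (1, 4, -4) → (-2, 6, -7)
T3 shear: y ← y − 1/2·x: (-2, 6, -7) → (-2, 7, -7)
T4 shear: z ← z + 1/2·y: (-2, 7, -7) → (-2, 7, -7/2)
T5 reflect across y = 0: (-2, 7, -7/2) → (-2, -7, -7/2)
T6 scale by (-1, 1/2, -1): (-2, -7, -7/2) → (2, -7/2, 7/2)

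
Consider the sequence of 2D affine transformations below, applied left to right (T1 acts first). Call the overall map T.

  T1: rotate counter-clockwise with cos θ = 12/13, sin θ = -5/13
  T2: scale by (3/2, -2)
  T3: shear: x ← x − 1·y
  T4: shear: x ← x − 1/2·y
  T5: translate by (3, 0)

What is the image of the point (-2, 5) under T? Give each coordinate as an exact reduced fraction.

T1 rotate counter-clockwise with cos θ = 12/13, sin θ = -5/13: (-2, 5) → (1/13, 70/13)
T2 scale by (3/2, -2): (1/13, 70/13) → (3/26, -140/13)
T3 shear: x ← x − 1·y: (3/26, -140/13) → (283/26, -140/13)
T4 shear: x ← x − 1/2·y: (283/26, -140/13) → (423/26, -140/13)
T5 translate by (3, 0): (423/26, -140/13) → (501/26, -140/13)

T(p) = (501/26, -140/13)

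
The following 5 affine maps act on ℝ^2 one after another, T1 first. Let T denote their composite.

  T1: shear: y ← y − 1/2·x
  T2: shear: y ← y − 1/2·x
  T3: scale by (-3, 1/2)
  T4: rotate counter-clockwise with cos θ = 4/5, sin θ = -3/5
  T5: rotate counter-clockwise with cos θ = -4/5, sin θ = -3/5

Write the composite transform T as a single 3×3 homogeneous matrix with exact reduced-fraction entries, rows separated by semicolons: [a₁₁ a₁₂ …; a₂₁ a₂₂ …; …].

T = [3 0 0; 1/2 -1/2 0; 0 0 1]

T1 = [1 0 0; -1/2 1 0; 0 0 1]
T2·T1 = [1 0 0; -1 1 0; 0 0 1]
T3·…·T1 = [-3 0 0; -1/2 1/2 0; 0 0 1]
T4·…·T1 = [-27/10 3/10 0; 7/5 2/5 0; 0 0 1]
T5·…·T1 = [3 0 0; 1/2 -1/2 0; 0 0 1]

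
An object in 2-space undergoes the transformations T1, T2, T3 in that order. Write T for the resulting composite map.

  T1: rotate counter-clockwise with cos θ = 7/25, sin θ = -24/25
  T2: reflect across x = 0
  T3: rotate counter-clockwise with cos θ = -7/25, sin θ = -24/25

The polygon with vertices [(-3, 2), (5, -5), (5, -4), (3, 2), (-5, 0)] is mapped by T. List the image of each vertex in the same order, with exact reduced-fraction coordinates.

T1 rotate counter-clockwise with cos θ = 7/25, sin θ = -24/25: (-3, 2) → (27/25, 86/25); (5, -5) → (-17/5, -31/5); (5, -4) → (-61/25, -148/25); (3, 2) → (69/25, -58/25); (-5, 0) → (-7/5, 24/5)
T2 reflect across x = 0: (27/25, 86/25) → (-27/25, 86/25); (-17/5, -31/5) → (17/5, -31/5); (-61/25, -148/25) → (61/25, -148/25); (69/25, -58/25) → (-69/25, -58/25); (-7/5, 24/5) → (7/5, 24/5)
T3 rotate counter-clockwise with cos θ = -7/25, sin θ = -24/25: (-27/25, 86/25) → (2253/625, 46/625); (17/5, -31/5) → (-863/125, -191/125); (61/25, -148/25) → (-3979/625, -428/625); (-69/25, -58/25) → (-909/625, 2062/625); (7/5, 24/5) → (527/125, -336/125)

image vertices: (2253/625, 46/625), (-863/125, -191/125), (-3979/625, -428/625), (-909/625, 2062/625), (527/125, -336/125)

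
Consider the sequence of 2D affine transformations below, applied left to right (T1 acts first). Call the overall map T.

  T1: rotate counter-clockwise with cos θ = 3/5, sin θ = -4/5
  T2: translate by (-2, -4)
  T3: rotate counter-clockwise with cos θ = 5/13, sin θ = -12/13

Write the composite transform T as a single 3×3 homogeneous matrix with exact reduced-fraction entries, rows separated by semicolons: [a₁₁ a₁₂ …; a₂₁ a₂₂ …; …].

T = [-33/65 56/65 -58/13; -56/65 -33/65 4/13; 0 0 1]

T1 = [3/5 4/5 0; -4/5 3/5 0; 0 0 1]
T2·T1 = [3/5 4/5 -2; -4/5 3/5 -4; 0 0 1]
T3·…·T1 = [-33/65 56/65 -58/13; -56/65 -33/65 4/13; 0 0 1]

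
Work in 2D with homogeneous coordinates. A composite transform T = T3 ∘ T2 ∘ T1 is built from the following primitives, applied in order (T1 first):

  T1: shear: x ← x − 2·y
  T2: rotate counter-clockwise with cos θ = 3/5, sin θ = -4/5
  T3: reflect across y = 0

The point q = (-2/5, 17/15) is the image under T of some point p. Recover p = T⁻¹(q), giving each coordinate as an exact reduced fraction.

p = (-4/3, -1)

T1 = [1 -2 0; 0 1 0; 0 0 1]
T2·T1 = [3/5 -2/5 0; -4/5 11/5 0; 0 0 1]
T3·…·T1 = [3/5 -2/5 0; 4/5 -11/5 0; 0 0 1]
det M = -1; M⁻¹ = [11/5 -2/5 0; 4/5 -3/5 0; 0 0 1]
M⁻¹ · (-2/5, 17/15)ᵀ = (-4/3, -1)ᵀ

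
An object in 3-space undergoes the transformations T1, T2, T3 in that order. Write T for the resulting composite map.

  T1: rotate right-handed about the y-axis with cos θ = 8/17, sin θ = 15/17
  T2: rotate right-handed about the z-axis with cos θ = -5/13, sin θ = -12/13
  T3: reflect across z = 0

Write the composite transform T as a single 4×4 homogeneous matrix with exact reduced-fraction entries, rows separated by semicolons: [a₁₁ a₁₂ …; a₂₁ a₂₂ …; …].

T1 = [8/17 0 15/17 0; 0 1 0 0; -15/17 0 8/17 0; 0 0 0 1]
T2·T1 = [-40/221 12/13 -75/221 0; -96/221 -5/13 -180/221 0; -15/17 0 8/17 0; 0 0 0 1]
T3·…·T1 = [-40/221 12/13 -75/221 0; -96/221 -5/13 -180/221 0; 15/17 0 -8/17 0; 0 0 0 1]

T = [-40/221 12/13 -75/221 0; -96/221 -5/13 -180/221 0; 15/17 0 -8/17 0; 0 0 0 1]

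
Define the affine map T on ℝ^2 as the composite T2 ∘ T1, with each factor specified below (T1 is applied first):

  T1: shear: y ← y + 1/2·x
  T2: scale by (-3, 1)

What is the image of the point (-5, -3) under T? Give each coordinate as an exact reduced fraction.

T(p) = (15, -11/2)

T1 shear: y ← y + 1/2·x: (-5, -3) → (-5, -11/2)
T2 scale by (-3, 1): (-5, -11/2) → (15, -11/2)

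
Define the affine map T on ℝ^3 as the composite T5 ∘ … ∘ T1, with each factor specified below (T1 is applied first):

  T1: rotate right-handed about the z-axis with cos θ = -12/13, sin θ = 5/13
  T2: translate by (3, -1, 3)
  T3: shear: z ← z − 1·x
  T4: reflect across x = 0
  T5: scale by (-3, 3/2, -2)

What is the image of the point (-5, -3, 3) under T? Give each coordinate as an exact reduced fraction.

T1 rotate right-handed about the z-axis with cos θ = -12/13, sin θ = 5/13: (-5, -3, 3) → (75/13, 11/13, 3)
T2 translate by (3, -1, 3): (75/13, 11/13, 3) → (114/13, -2/13, 6)
T3 shear: z ← z − 1·x: (114/13, -2/13, 6) → (114/13, -2/13, -36/13)
T4 reflect across x = 0: (114/13, -2/13, -36/13) → (-114/13, -2/13, -36/13)
T5 scale by (-3, 3/2, -2): (-114/13, -2/13, -36/13) → (342/13, -3/13, 72/13)

T(p) = (342/13, -3/13, 72/13)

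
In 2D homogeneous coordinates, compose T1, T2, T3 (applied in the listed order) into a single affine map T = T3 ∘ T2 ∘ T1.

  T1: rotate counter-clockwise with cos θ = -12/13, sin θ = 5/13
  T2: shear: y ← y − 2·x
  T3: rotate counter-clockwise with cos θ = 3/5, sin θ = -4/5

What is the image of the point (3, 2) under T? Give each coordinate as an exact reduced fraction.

T(p) = (194/65, 433/65)

T1 rotate counter-clockwise with cos θ = -12/13, sin θ = 5/13: (3, 2) → (-46/13, -9/13)
T2 shear: y ← y − 2·x: (-46/13, -9/13) → (-46/13, 83/13)
T3 rotate counter-clockwise with cos θ = 3/5, sin θ = -4/5: (-46/13, 83/13) → (194/65, 433/65)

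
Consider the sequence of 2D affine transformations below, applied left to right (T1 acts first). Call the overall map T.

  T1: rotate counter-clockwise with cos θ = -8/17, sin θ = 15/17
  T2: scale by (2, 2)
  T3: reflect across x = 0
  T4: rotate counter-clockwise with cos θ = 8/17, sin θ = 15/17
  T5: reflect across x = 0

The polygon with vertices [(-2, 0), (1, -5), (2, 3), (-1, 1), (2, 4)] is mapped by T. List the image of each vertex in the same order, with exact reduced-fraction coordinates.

image vertices: (-644/289, -960/289), (2722/289, -1130/289), (-796/289, 1926/289), (-802/289, -158/289), (-1276/289, 2248/289)

T1 rotate counter-clockwise with cos θ = -8/17, sin θ = 15/17: (-2, 0) → (16/17, -30/17); (1, -5) → (67/17, 55/17); (2, 3) → (-61/17, 6/17); (-1, 1) → (-7/17, -23/17); (2, 4) → (-76/17, -2/17)
T2 scale by (2, 2): (16/17, -30/17) → (32/17, -60/17); (67/17, 55/17) → (134/17, 110/17); (-61/17, 6/17) → (-122/17, 12/17); (-7/17, -23/17) → (-14/17, -46/17); (-76/17, -2/17) → (-152/17, -4/17)
T3 reflect across x = 0: (32/17, -60/17) → (-32/17, -60/17); (134/17, 110/17) → (-134/17, 110/17); (-122/17, 12/17) → (122/17, 12/17); (-14/17, -46/17) → (14/17, -46/17); (-152/17, -4/17) → (152/17, -4/17)
T4 rotate counter-clockwise with cos θ = 8/17, sin θ = 15/17: (-32/17, -60/17) → (644/289, -960/289); (-134/17, 110/17) → (-2722/289, -1130/289); (122/17, 12/17) → (796/289, 1926/289); (14/17, -46/17) → (802/289, -158/289); (152/17, -4/17) → (1276/289, 2248/289)
T5 reflect across x = 0: (644/289, -960/289) → (-644/289, -960/289); (-2722/289, -1130/289) → (2722/289, -1130/289); (796/289, 1926/289) → (-796/289, 1926/289); (802/289, -158/289) → (-802/289, -158/289); (1276/289, 2248/289) → (-1276/289, 2248/289)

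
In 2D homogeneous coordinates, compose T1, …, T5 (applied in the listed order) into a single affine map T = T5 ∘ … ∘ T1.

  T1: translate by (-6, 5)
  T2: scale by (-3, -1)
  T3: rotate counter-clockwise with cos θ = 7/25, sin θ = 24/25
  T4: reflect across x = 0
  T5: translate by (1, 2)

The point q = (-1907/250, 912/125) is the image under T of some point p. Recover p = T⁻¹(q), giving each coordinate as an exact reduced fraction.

p = (7/2, 9/5)

T1 = [1 0 -6; 0 1 5; 0 0 1]
T2·T1 = [-3 0 18; 0 -1 -5; 0 0 1]
T3·…·T1 = [-21/25 24/25 246/25; -72/25 -7/25 397/25; 0 0 1]
T4·…·T1 = [21/25 -24/25 -246/25; -72/25 -7/25 397/25; 0 0 1]
T5·…·T1 = [21/25 -24/25 -221/25; -72/25 -7/25 447/25; 0 0 1]
det M = -3; M⁻¹ = [7/75 -8/25 491/75; -24/25 -7/25 -87/25; 0 0 1]
M⁻¹ · (-1907/250, 912/125)ᵀ = (7/2, 9/5)ᵀ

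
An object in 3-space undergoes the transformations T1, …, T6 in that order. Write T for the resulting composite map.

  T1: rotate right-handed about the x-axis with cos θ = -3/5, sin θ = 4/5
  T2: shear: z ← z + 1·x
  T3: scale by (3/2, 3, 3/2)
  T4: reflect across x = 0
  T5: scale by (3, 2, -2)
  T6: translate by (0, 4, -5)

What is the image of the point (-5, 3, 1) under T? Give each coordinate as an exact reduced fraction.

T1 rotate right-handed about the x-axis with cos θ = -3/5, sin θ = 4/5: (-5, 3, 1) → (-5, -13/5, 9/5)
T2 shear: z ← z + 1·x: (-5, -13/5, 9/5) → (-5, -13/5, -16/5)
T3 scale by (3/2, 3, 3/2): (-5, -13/5, -16/5) → (-15/2, -39/5, -24/5)
T4 reflect across x = 0: (-15/2, -39/5, -24/5) → (15/2, -39/5, -24/5)
T5 scale by (3, 2, -2): (15/2, -39/5, -24/5) → (45/2, -78/5, 48/5)
T6 translate by (0, 4, -5): (45/2, -78/5, 48/5) → (45/2, -58/5, 23/5)

T(p) = (45/2, -58/5, 23/5)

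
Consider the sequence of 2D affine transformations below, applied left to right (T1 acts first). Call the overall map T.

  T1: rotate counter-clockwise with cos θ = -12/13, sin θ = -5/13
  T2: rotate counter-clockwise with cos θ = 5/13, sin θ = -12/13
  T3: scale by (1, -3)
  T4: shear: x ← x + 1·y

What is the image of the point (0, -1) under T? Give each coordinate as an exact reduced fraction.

T(p) = (-241/169, -360/169)

T1 rotate counter-clockwise with cos θ = -12/13, sin θ = -5/13: (0, -1) → (-5/13, 12/13)
T2 rotate counter-clockwise with cos θ = 5/13, sin θ = -12/13: (-5/13, 12/13) → (119/169, 120/169)
T3 scale by (1, -3): (119/169, 120/169) → (119/169, -360/169)
T4 shear: x ← x + 1·y: (119/169, -360/169) → (-241/169, -360/169)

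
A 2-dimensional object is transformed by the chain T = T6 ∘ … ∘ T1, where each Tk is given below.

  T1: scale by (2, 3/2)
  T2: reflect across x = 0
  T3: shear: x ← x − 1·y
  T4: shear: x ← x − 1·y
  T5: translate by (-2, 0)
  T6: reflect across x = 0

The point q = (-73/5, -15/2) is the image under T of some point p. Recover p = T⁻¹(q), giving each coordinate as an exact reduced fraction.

p = (-4/5, -5)

T1 = [2 0 0; 0 3/2 0; 0 0 1]
T2·T1 = [-2 0 0; 0 3/2 0; 0 0 1]
T3·…·T1 = [-2 -3/2 0; 0 3/2 0; 0 0 1]
T4·…·T1 = [-2 -3 0; 0 3/2 0; 0 0 1]
T5·…·T1 = [-2 -3 -2; 0 3/2 0; 0 0 1]
T6·…·T1 = [2 3 2; 0 3/2 0; 0 0 1]
det M = 3; M⁻¹ = [1/2 -1 -1; 0 2/3 0; 0 0 1]
M⁻¹ · (-73/5, -15/2)ᵀ = (-4/5, -5)ᵀ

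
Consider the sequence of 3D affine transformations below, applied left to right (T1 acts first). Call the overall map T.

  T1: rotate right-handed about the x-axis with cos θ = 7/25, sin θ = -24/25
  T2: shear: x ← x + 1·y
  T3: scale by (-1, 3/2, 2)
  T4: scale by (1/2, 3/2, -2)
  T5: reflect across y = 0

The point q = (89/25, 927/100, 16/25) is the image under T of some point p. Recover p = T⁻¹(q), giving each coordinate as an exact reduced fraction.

T1 = [1 0 0 0; 0 7/25 24/25 0; 0 -24/25 7/25 0; 0 0 0 1]
T2·T1 = [1 7/25 24/25 0; 0 7/25 24/25 0; 0 -24/25 7/25 0; 0 0 0 1]
T3·…·T1 = [-1 -7/25 -24/25 0; 0 21/50 36/25 0; 0 -48/25 14/25 0; 0 0 0 1]
T4·…·T1 = [-1/2 -7/50 -12/25 0; 0 63/100 54/25 0; 0 96/25 -28/25 0; 0 0 0 1]
T5·…·T1 = [-1/2 -7/50 -12/25 0; 0 -63/100 -54/25 0; 0 96/25 -28/25 0; 0 0 0 1]
det M = -9/2; M⁻¹ = [-2 4/9 0 0; 0 -28/225 6/25 0; 0 -32/75 -7/100 0; 0 0 0 1]
M⁻¹ · (89/25, 927/100, 16/25)ᵀ = (-3, -1, -4)ᵀ

p = (-3, -1, -4)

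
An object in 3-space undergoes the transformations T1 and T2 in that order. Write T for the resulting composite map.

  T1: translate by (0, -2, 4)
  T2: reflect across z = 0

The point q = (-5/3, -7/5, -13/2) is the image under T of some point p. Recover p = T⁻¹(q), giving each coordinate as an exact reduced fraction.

T1 = [1 0 0 0; 0 1 0 -2; 0 0 1 4; 0 0 0 1]
T2·T1 = [1 0 0 0; 0 1 0 -2; 0 0 -1 -4; 0 0 0 1]
det M = -1; M⁻¹ = [1 0 0 0; 0 1 0 2; 0 0 -1 -4; 0 0 0 1]
M⁻¹ · (-5/3, -7/5, -13/2)ᵀ = (-5/3, 3/5, 5/2)ᵀ

p = (-5/3, 3/5, 5/2)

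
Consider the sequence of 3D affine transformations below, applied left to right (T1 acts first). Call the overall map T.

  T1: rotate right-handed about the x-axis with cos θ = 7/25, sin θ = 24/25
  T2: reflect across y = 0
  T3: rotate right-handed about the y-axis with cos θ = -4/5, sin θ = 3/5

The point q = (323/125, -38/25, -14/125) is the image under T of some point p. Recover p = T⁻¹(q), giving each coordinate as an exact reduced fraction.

T1 = [1 0 0 0; 0 7/25 -24/25 0; 0 24/25 7/25 0; 0 0 0 1]
T2·T1 = [1 0 0 0; 0 -7/25 24/25 0; 0 24/25 7/25 0; 0 0 0 1]
T3·…·T1 = [-4/5 72/125 21/125 0; 0 -7/25 24/25 0; -3/5 -96/125 -28/125 0; 0 0 0 1]
det M = -1; M⁻¹ = [-4/5 0 -3/5 0; 72/125 -7/25 -96/125 0; 21/125 24/25 -28/125 0; 0 0 0 1]
M⁻¹ · (323/125, -38/25, -14/125)ᵀ = (-2, 2, -1)ᵀ

p = (-2, 2, -1)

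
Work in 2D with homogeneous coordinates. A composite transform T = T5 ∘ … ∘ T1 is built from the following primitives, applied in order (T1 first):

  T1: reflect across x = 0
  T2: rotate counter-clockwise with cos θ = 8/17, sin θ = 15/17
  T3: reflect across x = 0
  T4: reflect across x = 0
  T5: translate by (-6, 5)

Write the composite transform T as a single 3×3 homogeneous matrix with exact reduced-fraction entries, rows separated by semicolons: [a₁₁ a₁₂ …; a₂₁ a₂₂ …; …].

T = [-8/17 -15/17 -6; -15/17 8/17 5; 0 0 1]

T1 = [-1 0 0; 0 1 0; 0 0 1]
T2·T1 = [-8/17 -15/17 0; -15/17 8/17 0; 0 0 1]
T3·…·T1 = [8/17 15/17 0; -15/17 8/17 0; 0 0 1]
T4·…·T1 = [-8/17 -15/17 0; -15/17 8/17 0; 0 0 1]
T5·…·T1 = [-8/17 -15/17 -6; -15/17 8/17 5; 0 0 1]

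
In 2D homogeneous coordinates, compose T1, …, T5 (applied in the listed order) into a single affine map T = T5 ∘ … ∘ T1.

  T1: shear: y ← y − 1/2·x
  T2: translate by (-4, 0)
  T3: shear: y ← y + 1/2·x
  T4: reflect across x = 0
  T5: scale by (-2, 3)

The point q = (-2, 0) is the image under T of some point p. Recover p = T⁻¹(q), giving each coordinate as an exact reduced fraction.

p = (3, 2)

T1 = [1 0 0; -1/2 1 0; 0 0 1]
T2·T1 = [1 0 -4; -1/2 1 0; 0 0 1]
T3·…·T1 = [1 0 -4; 0 1 -2; 0 0 1]
T4·…·T1 = [-1 0 4; 0 1 -2; 0 0 1]
T5·…·T1 = [2 0 -8; 0 3 -6; 0 0 1]
det M = 6; M⁻¹ = [1/2 0 4; 0 1/3 2; 0 0 1]
M⁻¹ · (-2, 0)ᵀ = (3, 2)ᵀ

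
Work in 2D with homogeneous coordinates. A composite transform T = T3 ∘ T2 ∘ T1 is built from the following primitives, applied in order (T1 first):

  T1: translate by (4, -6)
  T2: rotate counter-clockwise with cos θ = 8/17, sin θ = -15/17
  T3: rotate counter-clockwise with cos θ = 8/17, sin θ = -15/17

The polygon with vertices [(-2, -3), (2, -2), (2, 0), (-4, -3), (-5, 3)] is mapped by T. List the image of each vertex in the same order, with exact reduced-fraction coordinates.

T1 translate by (4, -6): (-2, -3) → (2, -9); (2, -2) → (6, -8); (2, 0) → (6, -6); (-4, -3) → (0, -9); (-5, 3) → (-1, -3)
T2 rotate counter-clockwise with cos θ = 8/17, sin θ = -15/17: (2, -9) → (-7, -6); (6, -8) → (-72/17, -154/17); (6, -6) → (-42/17, -138/17); (0, -9) → (-135/17, -72/17); (-1, -3) → (-53/17, -9/17)
T3 rotate counter-clockwise with cos θ = 8/17, sin θ = -15/17: (-7, -6) → (-146/17, 57/17); (-72/17, -154/17) → (-2886/289, -152/289); (-42/17, -138/17) → (-2406/289, -474/289); (-135/17, -72/17) → (-2160/289, 1449/289); (-53/17, -9/17) → (-559/289, 723/289)

image vertices: (-146/17, 57/17), (-2886/289, -152/289), (-2406/289, -474/289), (-2160/289, 1449/289), (-559/289, 723/289)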